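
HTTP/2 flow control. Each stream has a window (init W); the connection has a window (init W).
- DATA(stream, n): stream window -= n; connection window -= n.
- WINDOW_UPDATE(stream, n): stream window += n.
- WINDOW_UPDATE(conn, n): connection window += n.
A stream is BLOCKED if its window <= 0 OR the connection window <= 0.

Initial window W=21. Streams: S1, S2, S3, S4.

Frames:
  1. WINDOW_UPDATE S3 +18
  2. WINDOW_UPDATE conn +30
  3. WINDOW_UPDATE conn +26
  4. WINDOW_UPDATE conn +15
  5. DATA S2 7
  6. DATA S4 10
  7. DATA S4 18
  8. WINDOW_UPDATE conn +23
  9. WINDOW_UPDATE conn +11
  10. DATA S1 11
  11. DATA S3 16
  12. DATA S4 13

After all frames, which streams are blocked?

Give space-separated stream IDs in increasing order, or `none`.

Answer: S4

Derivation:
Op 1: conn=21 S1=21 S2=21 S3=39 S4=21 blocked=[]
Op 2: conn=51 S1=21 S2=21 S3=39 S4=21 blocked=[]
Op 3: conn=77 S1=21 S2=21 S3=39 S4=21 blocked=[]
Op 4: conn=92 S1=21 S2=21 S3=39 S4=21 blocked=[]
Op 5: conn=85 S1=21 S2=14 S3=39 S4=21 blocked=[]
Op 6: conn=75 S1=21 S2=14 S3=39 S4=11 blocked=[]
Op 7: conn=57 S1=21 S2=14 S3=39 S4=-7 blocked=[4]
Op 8: conn=80 S1=21 S2=14 S3=39 S4=-7 blocked=[4]
Op 9: conn=91 S1=21 S2=14 S3=39 S4=-7 blocked=[4]
Op 10: conn=80 S1=10 S2=14 S3=39 S4=-7 blocked=[4]
Op 11: conn=64 S1=10 S2=14 S3=23 S4=-7 blocked=[4]
Op 12: conn=51 S1=10 S2=14 S3=23 S4=-20 blocked=[4]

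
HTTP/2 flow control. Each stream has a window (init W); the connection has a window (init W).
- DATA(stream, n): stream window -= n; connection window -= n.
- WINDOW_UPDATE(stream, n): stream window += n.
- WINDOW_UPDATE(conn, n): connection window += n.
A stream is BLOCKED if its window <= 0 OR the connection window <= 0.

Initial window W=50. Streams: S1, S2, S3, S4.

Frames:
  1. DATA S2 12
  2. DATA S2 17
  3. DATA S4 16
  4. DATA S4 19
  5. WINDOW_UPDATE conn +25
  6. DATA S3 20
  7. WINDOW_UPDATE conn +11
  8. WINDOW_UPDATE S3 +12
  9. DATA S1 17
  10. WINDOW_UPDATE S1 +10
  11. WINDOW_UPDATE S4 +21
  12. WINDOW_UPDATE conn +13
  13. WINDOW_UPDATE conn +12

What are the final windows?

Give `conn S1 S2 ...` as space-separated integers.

Answer: 10 43 21 42 36

Derivation:
Op 1: conn=38 S1=50 S2=38 S3=50 S4=50 blocked=[]
Op 2: conn=21 S1=50 S2=21 S3=50 S4=50 blocked=[]
Op 3: conn=5 S1=50 S2=21 S3=50 S4=34 blocked=[]
Op 4: conn=-14 S1=50 S2=21 S3=50 S4=15 blocked=[1, 2, 3, 4]
Op 5: conn=11 S1=50 S2=21 S3=50 S4=15 blocked=[]
Op 6: conn=-9 S1=50 S2=21 S3=30 S4=15 blocked=[1, 2, 3, 4]
Op 7: conn=2 S1=50 S2=21 S3=30 S4=15 blocked=[]
Op 8: conn=2 S1=50 S2=21 S3=42 S4=15 blocked=[]
Op 9: conn=-15 S1=33 S2=21 S3=42 S4=15 blocked=[1, 2, 3, 4]
Op 10: conn=-15 S1=43 S2=21 S3=42 S4=15 blocked=[1, 2, 3, 4]
Op 11: conn=-15 S1=43 S2=21 S3=42 S4=36 blocked=[1, 2, 3, 4]
Op 12: conn=-2 S1=43 S2=21 S3=42 S4=36 blocked=[1, 2, 3, 4]
Op 13: conn=10 S1=43 S2=21 S3=42 S4=36 blocked=[]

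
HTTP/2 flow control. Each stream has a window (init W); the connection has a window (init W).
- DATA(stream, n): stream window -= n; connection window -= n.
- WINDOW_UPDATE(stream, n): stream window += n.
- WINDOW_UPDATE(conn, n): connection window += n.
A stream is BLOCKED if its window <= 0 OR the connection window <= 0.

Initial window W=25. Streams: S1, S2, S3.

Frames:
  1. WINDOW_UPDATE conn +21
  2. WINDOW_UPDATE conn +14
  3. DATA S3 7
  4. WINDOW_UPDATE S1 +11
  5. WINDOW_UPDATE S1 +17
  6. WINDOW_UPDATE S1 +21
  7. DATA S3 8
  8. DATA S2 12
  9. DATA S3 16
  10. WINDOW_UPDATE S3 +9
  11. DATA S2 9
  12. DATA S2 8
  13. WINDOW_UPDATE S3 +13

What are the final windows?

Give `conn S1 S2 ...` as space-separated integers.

Answer: 0 74 -4 16

Derivation:
Op 1: conn=46 S1=25 S2=25 S3=25 blocked=[]
Op 2: conn=60 S1=25 S2=25 S3=25 blocked=[]
Op 3: conn=53 S1=25 S2=25 S3=18 blocked=[]
Op 4: conn=53 S1=36 S2=25 S3=18 blocked=[]
Op 5: conn=53 S1=53 S2=25 S3=18 blocked=[]
Op 6: conn=53 S1=74 S2=25 S3=18 blocked=[]
Op 7: conn=45 S1=74 S2=25 S3=10 blocked=[]
Op 8: conn=33 S1=74 S2=13 S3=10 blocked=[]
Op 9: conn=17 S1=74 S2=13 S3=-6 blocked=[3]
Op 10: conn=17 S1=74 S2=13 S3=3 blocked=[]
Op 11: conn=8 S1=74 S2=4 S3=3 blocked=[]
Op 12: conn=0 S1=74 S2=-4 S3=3 blocked=[1, 2, 3]
Op 13: conn=0 S1=74 S2=-4 S3=16 blocked=[1, 2, 3]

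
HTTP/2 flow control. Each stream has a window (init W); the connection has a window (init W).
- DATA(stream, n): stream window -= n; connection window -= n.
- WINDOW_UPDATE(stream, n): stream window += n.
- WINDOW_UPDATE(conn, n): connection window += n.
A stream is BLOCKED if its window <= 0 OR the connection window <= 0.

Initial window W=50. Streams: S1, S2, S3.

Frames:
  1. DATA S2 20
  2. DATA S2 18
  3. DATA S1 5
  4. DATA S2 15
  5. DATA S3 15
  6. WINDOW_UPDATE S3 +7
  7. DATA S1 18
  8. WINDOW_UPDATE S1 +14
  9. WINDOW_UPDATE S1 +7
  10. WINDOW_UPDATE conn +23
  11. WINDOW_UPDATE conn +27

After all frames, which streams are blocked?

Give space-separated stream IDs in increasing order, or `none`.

Op 1: conn=30 S1=50 S2=30 S3=50 blocked=[]
Op 2: conn=12 S1=50 S2=12 S3=50 blocked=[]
Op 3: conn=7 S1=45 S2=12 S3=50 blocked=[]
Op 4: conn=-8 S1=45 S2=-3 S3=50 blocked=[1, 2, 3]
Op 5: conn=-23 S1=45 S2=-3 S3=35 blocked=[1, 2, 3]
Op 6: conn=-23 S1=45 S2=-3 S3=42 blocked=[1, 2, 3]
Op 7: conn=-41 S1=27 S2=-3 S3=42 blocked=[1, 2, 3]
Op 8: conn=-41 S1=41 S2=-3 S3=42 blocked=[1, 2, 3]
Op 9: conn=-41 S1=48 S2=-3 S3=42 blocked=[1, 2, 3]
Op 10: conn=-18 S1=48 S2=-3 S3=42 blocked=[1, 2, 3]
Op 11: conn=9 S1=48 S2=-3 S3=42 blocked=[2]

Answer: S2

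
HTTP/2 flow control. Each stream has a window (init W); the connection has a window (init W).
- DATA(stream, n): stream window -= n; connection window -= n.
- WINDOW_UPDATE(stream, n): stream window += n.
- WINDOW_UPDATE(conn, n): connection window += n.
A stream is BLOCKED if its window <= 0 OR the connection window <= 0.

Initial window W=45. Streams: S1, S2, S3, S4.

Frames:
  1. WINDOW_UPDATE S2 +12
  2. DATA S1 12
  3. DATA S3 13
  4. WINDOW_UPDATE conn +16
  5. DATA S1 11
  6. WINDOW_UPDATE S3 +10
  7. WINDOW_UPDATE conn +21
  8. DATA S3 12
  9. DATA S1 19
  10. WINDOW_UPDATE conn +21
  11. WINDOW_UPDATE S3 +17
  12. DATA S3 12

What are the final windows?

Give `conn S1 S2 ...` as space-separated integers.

Answer: 24 3 57 35 45

Derivation:
Op 1: conn=45 S1=45 S2=57 S3=45 S4=45 blocked=[]
Op 2: conn=33 S1=33 S2=57 S3=45 S4=45 blocked=[]
Op 3: conn=20 S1=33 S2=57 S3=32 S4=45 blocked=[]
Op 4: conn=36 S1=33 S2=57 S3=32 S4=45 blocked=[]
Op 5: conn=25 S1=22 S2=57 S3=32 S4=45 blocked=[]
Op 6: conn=25 S1=22 S2=57 S3=42 S4=45 blocked=[]
Op 7: conn=46 S1=22 S2=57 S3=42 S4=45 blocked=[]
Op 8: conn=34 S1=22 S2=57 S3=30 S4=45 blocked=[]
Op 9: conn=15 S1=3 S2=57 S3=30 S4=45 blocked=[]
Op 10: conn=36 S1=3 S2=57 S3=30 S4=45 blocked=[]
Op 11: conn=36 S1=3 S2=57 S3=47 S4=45 blocked=[]
Op 12: conn=24 S1=3 S2=57 S3=35 S4=45 blocked=[]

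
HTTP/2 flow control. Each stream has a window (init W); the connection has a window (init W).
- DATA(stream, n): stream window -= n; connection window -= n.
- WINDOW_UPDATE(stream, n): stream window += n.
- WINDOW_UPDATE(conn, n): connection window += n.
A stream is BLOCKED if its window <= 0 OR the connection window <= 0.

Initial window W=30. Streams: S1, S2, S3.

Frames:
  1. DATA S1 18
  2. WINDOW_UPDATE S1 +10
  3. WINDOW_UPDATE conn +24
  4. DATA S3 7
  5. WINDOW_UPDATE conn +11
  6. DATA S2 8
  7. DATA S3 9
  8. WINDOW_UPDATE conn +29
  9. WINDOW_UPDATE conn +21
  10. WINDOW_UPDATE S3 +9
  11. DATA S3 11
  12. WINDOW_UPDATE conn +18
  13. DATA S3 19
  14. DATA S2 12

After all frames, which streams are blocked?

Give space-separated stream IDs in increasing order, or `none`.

Op 1: conn=12 S1=12 S2=30 S3=30 blocked=[]
Op 2: conn=12 S1=22 S2=30 S3=30 blocked=[]
Op 3: conn=36 S1=22 S2=30 S3=30 blocked=[]
Op 4: conn=29 S1=22 S2=30 S3=23 blocked=[]
Op 5: conn=40 S1=22 S2=30 S3=23 blocked=[]
Op 6: conn=32 S1=22 S2=22 S3=23 blocked=[]
Op 7: conn=23 S1=22 S2=22 S3=14 blocked=[]
Op 8: conn=52 S1=22 S2=22 S3=14 blocked=[]
Op 9: conn=73 S1=22 S2=22 S3=14 blocked=[]
Op 10: conn=73 S1=22 S2=22 S3=23 blocked=[]
Op 11: conn=62 S1=22 S2=22 S3=12 blocked=[]
Op 12: conn=80 S1=22 S2=22 S3=12 blocked=[]
Op 13: conn=61 S1=22 S2=22 S3=-7 blocked=[3]
Op 14: conn=49 S1=22 S2=10 S3=-7 blocked=[3]

Answer: S3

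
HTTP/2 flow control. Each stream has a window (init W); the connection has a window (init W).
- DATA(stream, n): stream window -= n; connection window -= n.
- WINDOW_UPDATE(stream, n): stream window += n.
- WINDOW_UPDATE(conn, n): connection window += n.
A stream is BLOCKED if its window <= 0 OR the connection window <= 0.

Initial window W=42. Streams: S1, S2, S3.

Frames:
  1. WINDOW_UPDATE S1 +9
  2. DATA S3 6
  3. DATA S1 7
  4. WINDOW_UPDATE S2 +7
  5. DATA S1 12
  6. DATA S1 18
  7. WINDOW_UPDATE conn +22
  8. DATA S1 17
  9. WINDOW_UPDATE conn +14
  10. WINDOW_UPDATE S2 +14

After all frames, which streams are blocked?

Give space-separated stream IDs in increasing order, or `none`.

Answer: S1

Derivation:
Op 1: conn=42 S1=51 S2=42 S3=42 blocked=[]
Op 2: conn=36 S1=51 S2=42 S3=36 blocked=[]
Op 3: conn=29 S1=44 S2=42 S3=36 blocked=[]
Op 4: conn=29 S1=44 S2=49 S3=36 blocked=[]
Op 5: conn=17 S1=32 S2=49 S3=36 blocked=[]
Op 6: conn=-1 S1=14 S2=49 S3=36 blocked=[1, 2, 3]
Op 7: conn=21 S1=14 S2=49 S3=36 blocked=[]
Op 8: conn=4 S1=-3 S2=49 S3=36 blocked=[1]
Op 9: conn=18 S1=-3 S2=49 S3=36 blocked=[1]
Op 10: conn=18 S1=-3 S2=63 S3=36 blocked=[1]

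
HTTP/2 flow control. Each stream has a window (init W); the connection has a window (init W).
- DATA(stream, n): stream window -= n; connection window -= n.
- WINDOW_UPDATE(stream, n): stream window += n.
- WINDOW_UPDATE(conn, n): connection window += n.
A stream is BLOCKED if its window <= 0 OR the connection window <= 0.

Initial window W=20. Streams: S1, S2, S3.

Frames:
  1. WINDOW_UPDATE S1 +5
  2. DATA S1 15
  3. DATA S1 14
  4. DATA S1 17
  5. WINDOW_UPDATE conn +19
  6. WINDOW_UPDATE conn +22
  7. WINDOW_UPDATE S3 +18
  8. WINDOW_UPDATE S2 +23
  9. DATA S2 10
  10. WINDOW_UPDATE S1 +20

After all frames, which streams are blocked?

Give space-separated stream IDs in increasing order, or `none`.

Op 1: conn=20 S1=25 S2=20 S3=20 blocked=[]
Op 2: conn=5 S1=10 S2=20 S3=20 blocked=[]
Op 3: conn=-9 S1=-4 S2=20 S3=20 blocked=[1, 2, 3]
Op 4: conn=-26 S1=-21 S2=20 S3=20 blocked=[1, 2, 3]
Op 5: conn=-7 S1=-21 S2=20 S3=20 blocked=[1, 2, 3]
Op 6: conn=15 S1=-21 S2=20 S3=20 blocked=[1]
Op 7: conn=15 S1=-21 S2=20 S3=38 blocked=[1]
Op 8: conn=15 S1=-21 S2=43 S3=38 blocked=[1]
Op 9: conn=5 S1=-21 S2=33 S3=38 blocked=[1]
Op 10: conn=5 S1=-1 S2=33 S3=38 blocked=[1]

Answer: S1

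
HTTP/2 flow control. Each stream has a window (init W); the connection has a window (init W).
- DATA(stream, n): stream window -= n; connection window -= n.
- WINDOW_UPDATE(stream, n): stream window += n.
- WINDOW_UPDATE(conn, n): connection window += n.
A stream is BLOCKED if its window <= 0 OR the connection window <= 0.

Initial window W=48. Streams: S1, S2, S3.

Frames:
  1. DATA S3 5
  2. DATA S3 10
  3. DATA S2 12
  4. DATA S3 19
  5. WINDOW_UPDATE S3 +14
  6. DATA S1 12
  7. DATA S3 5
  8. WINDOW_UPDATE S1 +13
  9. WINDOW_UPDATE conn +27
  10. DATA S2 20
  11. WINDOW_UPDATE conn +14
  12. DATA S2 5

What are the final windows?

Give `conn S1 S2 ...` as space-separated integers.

Op 1: conn=43 S1=48 S2=48 S3=43 blocked=[]
Op 2: conn=33 S1=48 S2=48 S3=33 blocked=[]
Op 3: conn=21 S1=48 S2=36 S3=33 blocked=[]
Op 4: conn=2 S1=48 S2=36 S3=14 blocked=[]
Op 5: conn=2 S1=48 S2=36 S3=28 blocked=[]
Op 6: conn=-10 S1=36 S2=36 S3=28 blocked=[1, 2, 3]
Op 7: conn=-15 S1=36 S2=36 S3=23 blocked=[1, 2, 3]
Op 8: conn=-15 S1=49 S2=36 S3=23 blocked=[1, 2, 3]
Op 9: conn=12 S1=49 S2=36 S3=23 blocked=[]
Op 10: conn=-8 S1=49 S2=16 S3=23 blocked=[1, 2, 3]
Op 11: conn=6 S1=49 S2=16 S3=23 blocked=[]
Op 12: conn=1 S1=49 S2=11 S3=23 blocked=[]

Answer: 1 49 11 23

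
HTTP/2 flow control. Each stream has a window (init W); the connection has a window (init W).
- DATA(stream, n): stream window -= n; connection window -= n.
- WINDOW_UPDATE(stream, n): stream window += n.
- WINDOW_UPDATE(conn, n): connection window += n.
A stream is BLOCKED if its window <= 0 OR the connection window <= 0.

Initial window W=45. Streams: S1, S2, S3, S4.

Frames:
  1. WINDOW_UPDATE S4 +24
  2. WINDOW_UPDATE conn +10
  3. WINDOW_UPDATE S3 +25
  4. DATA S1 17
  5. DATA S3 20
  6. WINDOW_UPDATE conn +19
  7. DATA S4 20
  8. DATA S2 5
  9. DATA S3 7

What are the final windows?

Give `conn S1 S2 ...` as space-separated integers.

Op 1: conn=45 S1=45 S2=45 S3=45 S4=69 blocked=[]
Op 2: conn=55 S1=45 S2=45 S3=45 S4=69 blocked=[]
Op 3: conn=55 S1=45 S2=45 S3=70 S4=69 blocked=[]
Op 4: conn=38 S1=28 S2=45 S3=70 S4=69 blocked=[]
Op 5: conn=18 S1=28 S2=45 S3=50 S4=69 blocked=[]
Op 6: conn=37 S1=28 S2=45 S3=50 S4=69 blocked=[]
Op 7: conn=17 S1=28 S2=45 S3=50 S4=49 blocked=[]
Op 8: conn=12 S1=28 S2=40 S3=50 S4=49 blocked=[]
Op 9: conn=5 S1=28 S2=40 S3=43 S4=49 blocked=[]

Answer: 5 28 40 43 49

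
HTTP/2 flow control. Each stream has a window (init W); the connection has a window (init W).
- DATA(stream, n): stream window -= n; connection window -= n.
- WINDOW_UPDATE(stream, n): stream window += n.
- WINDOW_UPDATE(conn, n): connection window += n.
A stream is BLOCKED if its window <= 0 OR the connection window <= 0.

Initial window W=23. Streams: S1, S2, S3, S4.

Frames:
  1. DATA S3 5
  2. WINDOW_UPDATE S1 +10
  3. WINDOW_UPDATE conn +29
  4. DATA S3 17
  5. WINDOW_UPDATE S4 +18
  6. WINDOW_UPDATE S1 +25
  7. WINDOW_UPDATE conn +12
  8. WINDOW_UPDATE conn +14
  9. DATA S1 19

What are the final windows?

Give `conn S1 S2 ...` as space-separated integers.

Answer: 37 39 23 1 41

Derivation:
Op 1: conn=18 S1=23 S2=23 S3=18 S4=23 blocked=[]
Op 2: conn=18 S1=33 S2=23 S3=18 S4=23 blocked=[]
Op 3: conn=47 S1=33 S2=23 S3=18 S4=23 blocked=[]
Op 4: conn=30 S1=33 S2=23 S3=1 S4=23 blocked=[]
Op 5: conn=30 S1=33 S2=23 S3=1 S4=41 blocked=[]
Op 6: conn=30 S1=58 S2=23 S3=1 S4=41 blocked=[]
Op 7: conn=42 S1=58 S2=23 S3=1 S4=41 blocked=[]
Op 8: conn=56 S1=58 S2=23 S3=1 S4=41 blocked=[]
Op 9: conn=37 S1=39 S2=23 S3=1 S4=41 blocked=[]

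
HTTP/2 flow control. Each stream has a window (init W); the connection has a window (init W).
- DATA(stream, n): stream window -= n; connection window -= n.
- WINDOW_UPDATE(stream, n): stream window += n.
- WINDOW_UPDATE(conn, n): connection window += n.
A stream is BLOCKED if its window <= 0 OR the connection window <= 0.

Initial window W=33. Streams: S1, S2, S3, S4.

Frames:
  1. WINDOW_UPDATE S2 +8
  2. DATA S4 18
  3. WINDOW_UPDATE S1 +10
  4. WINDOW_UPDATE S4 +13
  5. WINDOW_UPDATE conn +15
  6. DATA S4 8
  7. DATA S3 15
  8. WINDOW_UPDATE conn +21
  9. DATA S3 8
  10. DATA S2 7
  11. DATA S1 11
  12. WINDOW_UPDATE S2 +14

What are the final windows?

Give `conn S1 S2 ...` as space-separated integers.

Op 1: conn=33 S1=33 S2=41 S3=33 S4=33 blocked=[]
Op 2: conn=15 S1=33 S2=41 S3=33 S4=15 blocked=[]
Op 3: conn=15 S1=43 S2=41 S3=33 S4=15 blocked=[]
Op 4: conn=15 S1=43 S2=41 S3=33 S4=28 blocked=[]
Op 5: conn=30 S1=43 S2=41 S3=33 S4=28 blocked=[]
Op 6: conn=22 S1=43 S2=41 S3=33 S4=20 blocked=[]
Op 7: conn=7 S1=43 S2=41 S3=18 S4=20 blocked=[]
Op 8: conn=28 S1=43 S2=41 S3=18 S4=20 blocked=[]
Op 9: conn=20 S1=43 S2=41 S3=10 S4=20 blocked=[]
Op 10: conn=13 S1=43 S2=34 S3=10 S4=20 blocked=[]
Op 11: conn=2 S1=32 S2=34 S3=10 S4=20 blocked=[]
Op 12: conn=2 S1=32 S2=48 S3=10 S4=20 blocked=[]

Answer: 2 32 48 10 20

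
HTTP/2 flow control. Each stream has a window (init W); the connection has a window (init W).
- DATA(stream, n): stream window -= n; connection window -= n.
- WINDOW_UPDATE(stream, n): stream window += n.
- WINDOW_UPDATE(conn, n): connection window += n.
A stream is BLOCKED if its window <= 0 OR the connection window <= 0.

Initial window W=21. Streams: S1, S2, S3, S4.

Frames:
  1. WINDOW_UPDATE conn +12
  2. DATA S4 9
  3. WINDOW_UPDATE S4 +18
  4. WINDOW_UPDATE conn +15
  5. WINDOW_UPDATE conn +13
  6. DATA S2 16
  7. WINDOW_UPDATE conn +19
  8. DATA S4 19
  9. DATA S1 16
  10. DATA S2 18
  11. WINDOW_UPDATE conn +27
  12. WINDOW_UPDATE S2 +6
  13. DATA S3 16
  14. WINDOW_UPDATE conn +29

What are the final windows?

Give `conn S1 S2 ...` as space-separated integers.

Op 1: conn=33 S1=21 S2=21 S3=21 S4=21 blocked=[]
Op 2: conn=24 S1=21 S2=21 S3=21 S4=12 blocked=[]
Op 3: conn=24 S1=21 S2=21 S3=21 S4=30 blocked=[]
Op 4: conn=39 S1=21 S2=21 S3=21 S4=30 blocked=[]
Op 5: conn=52 S1=21 S2=21 S3=21 S4=30 blocked=[]
Op 6: conn=36 S1=21 S2=5 S3=21 S4=30 blocked=[]
Op 7: conn=55 S1=21 S2=5 S3=21 S4=30 blocked=[]
Op 8: conn=36 S1=21 S2=5 S3=21 S4=11 blocked=[]
Op 9: conn=20 S1=5 S2=5 S3=21 S4=11 blocked=[]
Op 10: conn=2 S1=5 S2=-13 S3=21 S4=11 blocked=[2]
Op 11: conn=29 S1=5 S2=-13 S3=21 S4=11 blocked=[2]
Op 12: conn=29 S1=5 S2=-7 S3=21 S4=11 blocked=[2]
Op 13: conn=13 S1=5 S2=-7 S3=5 S4=11 blocked=[2]
Op 14: conn=42 S1=5 S2=-7 S3=5 S4=11 blocked=[2]

Answer: 42 5 -7 5 11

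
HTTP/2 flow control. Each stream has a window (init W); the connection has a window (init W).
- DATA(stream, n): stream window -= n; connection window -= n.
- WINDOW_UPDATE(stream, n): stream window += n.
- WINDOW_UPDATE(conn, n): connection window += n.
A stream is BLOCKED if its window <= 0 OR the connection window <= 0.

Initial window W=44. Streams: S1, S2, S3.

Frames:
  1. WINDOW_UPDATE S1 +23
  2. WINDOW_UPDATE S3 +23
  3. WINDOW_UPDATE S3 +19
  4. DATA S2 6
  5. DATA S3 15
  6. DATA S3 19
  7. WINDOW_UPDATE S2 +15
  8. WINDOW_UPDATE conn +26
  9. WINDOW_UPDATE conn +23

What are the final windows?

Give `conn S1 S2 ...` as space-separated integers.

Op 1: conn=44 S1=67 S2=44 S3=44 blocked=[]
Op 2: conn=44 S1=67 S2=44 S3=67 blocked=[]
Op 3: conn=44 S1=67 S2=44 S3=86 blocked=[]
Op 4: conn=38 S1=67 S2=38 S3=86 blocked=[]
Op 5: conn=23 S1=67 S2=38 S3=71 blocked=[]
Op 6: conn=4 S1=67 S2=38 S3=52 blocked=[]
Op 7: conn=4 S1=67 S2=53 S3=52 blocked=[]
Op 8: conn=30 S1=67 S2=53 S3=52 blocked=[]
Op 9: conn=53 S1=67 S2=53 S3=52 blocked=[]

Answer: 53 67 53 52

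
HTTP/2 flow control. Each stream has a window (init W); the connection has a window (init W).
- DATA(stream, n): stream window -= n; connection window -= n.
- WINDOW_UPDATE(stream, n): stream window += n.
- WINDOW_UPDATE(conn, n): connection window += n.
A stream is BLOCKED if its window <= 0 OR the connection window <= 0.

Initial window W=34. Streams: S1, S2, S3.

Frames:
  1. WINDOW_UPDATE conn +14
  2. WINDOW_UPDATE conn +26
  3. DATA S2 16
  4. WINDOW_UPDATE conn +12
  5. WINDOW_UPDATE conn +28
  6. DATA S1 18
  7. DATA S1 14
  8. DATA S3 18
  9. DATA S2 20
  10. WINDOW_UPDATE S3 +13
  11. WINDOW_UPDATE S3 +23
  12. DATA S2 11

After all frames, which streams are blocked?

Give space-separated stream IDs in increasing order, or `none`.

Answer: S2

Derivation:
Op 1: conn=48 S1=34 S2=34 S3=34 blocked=[]
Op 2: conn=74 S1=34 S2=34 S3=34 blocked=[]
Op 3: conn=58 S1=34 S2=18 S3=34 blocked=[]
Op 4: conn=70 S1=34 S2=18 S3=34 blocked=[]
Op 5: conn=98 S1=34 S2=18 S3=34 blocked=[]
Op 6: conn=80 S1=16 S2=18 S3=34 blocked=[]
Op 7: conn=66 S1=2 S2=18 S3=34 blocked=[]
Op 8: conn=48 S1=2 S2=18 S3=16 blocked=[]
Op 9: conn=28 S1=2 S2=-2 S3=16 blocked=[2]
Op 10: conn=28 S1=2 S2=-2 S3=29 blocked=[2]
Op 11: conn=28 S1=2 S2=-2 S3=52 blocked=[2]
Op 12: conn=17 S1=2 S2=-13 S3=52 blocked=[2]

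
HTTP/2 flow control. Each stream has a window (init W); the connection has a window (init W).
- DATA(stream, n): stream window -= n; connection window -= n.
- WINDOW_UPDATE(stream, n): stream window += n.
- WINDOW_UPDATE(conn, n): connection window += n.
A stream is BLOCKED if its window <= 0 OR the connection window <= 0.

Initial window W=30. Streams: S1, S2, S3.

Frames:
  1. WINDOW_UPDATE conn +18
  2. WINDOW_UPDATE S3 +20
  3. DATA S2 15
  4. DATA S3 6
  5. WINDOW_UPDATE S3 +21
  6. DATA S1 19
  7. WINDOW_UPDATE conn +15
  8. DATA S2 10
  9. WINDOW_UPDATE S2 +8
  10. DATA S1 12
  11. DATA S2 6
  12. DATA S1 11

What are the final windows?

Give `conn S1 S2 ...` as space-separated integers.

Op 1: conn=48 S1=30 S2=30 S3=30 blocked=[]
Op 2: conn=48 S1=30 S2=30 S3=50 blocked=[]
Op 3: conn=33 S1=30 S2=15 S3=50 blocked=[]
Op 4: conn=27 S1=30 S2=15 S3=44 blocked=[]
Op 5: conn=27 S1=30 S2=15 S3=65 blocked=[]
Op 6: conn=8 S1=11 S2=15 S3=65 blocked=[]
Op 7: conn=23 S1=11 S2=15 S3=65 blocked=[]
Op 8: conn=13 S1=11 S2=5 S3=65 blocked=[]
Op 9: conn=13 S1=11 S2=13 S3=65 blocked=[]
Op 10: conn=1 S1=-1 S2=13 S3=65 blocked=[1]
Op 11: conn=-5 S1=-1 S2=7 S3=65 blocked=[1, 2, 3]
Op 12: conn=-16 S1=-12 S2=7 S3=65 blocked=[1, 2, 3]

Answer: -16 -12 7 65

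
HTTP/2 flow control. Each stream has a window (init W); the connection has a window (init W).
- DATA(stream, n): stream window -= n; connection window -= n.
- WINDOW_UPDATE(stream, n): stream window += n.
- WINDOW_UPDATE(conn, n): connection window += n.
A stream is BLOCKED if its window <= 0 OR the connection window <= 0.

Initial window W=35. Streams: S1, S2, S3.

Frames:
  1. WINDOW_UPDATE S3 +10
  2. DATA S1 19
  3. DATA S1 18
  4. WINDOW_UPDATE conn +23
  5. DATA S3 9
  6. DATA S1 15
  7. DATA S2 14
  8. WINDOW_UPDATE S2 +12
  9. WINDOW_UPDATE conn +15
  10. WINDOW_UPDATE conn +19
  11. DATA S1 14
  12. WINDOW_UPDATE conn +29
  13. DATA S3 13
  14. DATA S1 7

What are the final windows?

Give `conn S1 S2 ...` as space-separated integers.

Op 1: conn=35 S1=35 S2=35 S3=45 blocked=[]
Op 2: conn=16 S1=16 S2=35 S3=45 blocked=[]
Op 3: conn=-2 S1=-2 S2=35 S3=45 blocked=[1, 2, 3]
Op 4: conn=21 S1=-2 S2=35 S3=45 blocked=[1]
Op 5: conn=12 S1=-2 S2=35 S3=36 blocked=[1]
Op 6: conn=-3 S1=-17 S2=35 S3=36 blocked=[1, 2, 3]
Op 7: conn=-17 S1=-17 S2=21 S3=36 blocked=[1, 2, 3]
Op 8: conn=-17 S1=-17 S2=33 S3=36 blocked=[1, 2, 3]
Op 9: conn=-2 S1=-17 S2=33 S3=36 blocked=[1, 2, 3]
Op 10: conn=17 S1=-17 S2=33 S3=36 blocked=[1]
Op 11: conn=3 S1=-31 S2=33 S3=36 blocked=[1]
Op 12: conn=32 S1=-31 S2=33 S3=36 blocked=[1]
Op 13: conn=19 S1=-31 S2=33 S3=23 blocked=[1]
Op 14: conn=12 S1=-38 S2=33 S3=23 blocked=[1]

Answer: 12 -38 33 23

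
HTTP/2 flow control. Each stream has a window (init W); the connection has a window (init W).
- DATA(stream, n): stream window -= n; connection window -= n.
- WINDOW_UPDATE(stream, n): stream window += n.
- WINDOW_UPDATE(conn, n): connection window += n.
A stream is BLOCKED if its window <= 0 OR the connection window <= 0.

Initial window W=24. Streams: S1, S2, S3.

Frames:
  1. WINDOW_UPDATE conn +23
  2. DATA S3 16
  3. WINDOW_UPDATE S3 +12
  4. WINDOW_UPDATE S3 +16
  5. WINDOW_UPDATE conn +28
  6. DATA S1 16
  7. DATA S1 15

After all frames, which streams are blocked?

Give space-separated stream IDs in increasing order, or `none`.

Op 1: conn=47 S1=24 S2=24 S3=24 blocked=[]
Op 2: conn=31 S1=24 S2=24 S3=8 blocked=[]
Op 3: conn=31 S1=24 S2=24 S3=20 blocked=[]
Op 4: conn=31 S1=24 S2=24 S3=36 blocked=[]
Op 5: conn=59 S1=24 S2=24 S3=36 blocked=[]
Op 6: conn=43 S1=8 S2=24 S3=36 blocked=[]
Op 7: conn=28 S1=-7 S2=24 S3=36 blocked=[1]

Answer: S1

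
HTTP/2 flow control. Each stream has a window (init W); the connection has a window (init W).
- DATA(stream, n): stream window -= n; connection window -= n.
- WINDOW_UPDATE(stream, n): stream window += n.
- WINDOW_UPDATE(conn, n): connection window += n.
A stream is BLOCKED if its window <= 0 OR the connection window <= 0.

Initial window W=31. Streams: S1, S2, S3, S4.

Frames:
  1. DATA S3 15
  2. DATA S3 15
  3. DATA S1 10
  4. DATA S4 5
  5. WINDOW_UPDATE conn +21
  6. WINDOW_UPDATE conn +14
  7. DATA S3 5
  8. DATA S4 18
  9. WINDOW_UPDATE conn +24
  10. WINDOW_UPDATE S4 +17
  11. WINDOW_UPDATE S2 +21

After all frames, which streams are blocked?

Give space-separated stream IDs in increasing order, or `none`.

Op 1: conn=16 S1=31 S2=31 S3=16 S4=31 blocked=[]
Op 2: conn=1 S1=31 S2=31 S3=1 S4=31 blocked=[]
Op 3: conn=-9 S1=21 S2=31 S3=1 S4=31 blocked=[1, 2, 3, 4]
Op 4: conn=-14 S1=21 S2=31 S3=1 S4=26 blocked=[1, 2, 3, 4]
Op 5: conn=7 S1=21 S2=31 S3=1 S4=26 blocked=[]
Op 6: conn=21 S1=21 S2=31 S3=1 S4=26 blocked=[]
Op 7: conn=16 S1=21 S2=31 S3=-4 S4=26 blocked=[3]
Op 8: conn=-2 S1=21 S2=31 S3=-4 S4=8 blocked=[1, 2, 3, 4]
Op 9: conn=22 S1=21 S2=31 S3=-4 S4=8 blocked=[3]
Op 10: conn=22 S1=21 S2=31 S3=-4 S4=25 blocked=[3]
Op 11: conn=22 S1=21 S2=52 S3=-4 S4=25 blocked=[3]

Answer: S3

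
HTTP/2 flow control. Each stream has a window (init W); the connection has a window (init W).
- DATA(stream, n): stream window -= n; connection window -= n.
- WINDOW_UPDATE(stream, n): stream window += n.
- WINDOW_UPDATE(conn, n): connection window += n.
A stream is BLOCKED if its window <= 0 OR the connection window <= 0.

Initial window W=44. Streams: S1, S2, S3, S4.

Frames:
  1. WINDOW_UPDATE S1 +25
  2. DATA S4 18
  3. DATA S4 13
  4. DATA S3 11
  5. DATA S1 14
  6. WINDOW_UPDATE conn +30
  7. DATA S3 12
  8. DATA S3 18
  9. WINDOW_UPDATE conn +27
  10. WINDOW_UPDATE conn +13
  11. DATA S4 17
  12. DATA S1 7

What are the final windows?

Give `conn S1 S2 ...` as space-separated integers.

Op 1: conn=44 S1=69 S2=44 S3=44 S4=44 blocked=[]
Op 2: conn=26 S1=69 S2=44 S3=44 S4=26 blocked=[]
Op 3: conn=13 S1=69 S2=44 S3=44 S4=13 blocked=[]
Op 4: conn=2 S1=69 S2=44 S3=33 S4=13 blocked=[]
Op 5: conn=-12 S1=55 S2=44 S3=33 S4=13 blocked=[1, 2, 3, 4]
Op 6: conn=18 S1=55 S2=44 S3=33 S4=13 blocked=[]
Op 7: conn=6 S1=55 S2=44 S3=21 S4=13 blocked=[]
Op 8: conn=-12 S1=55 S2=44 S3=3 S4=13 blocked=[1, 2, 3, 4]
Op 9: conn=15 S1=55 S2=44 S3=3 S4=13 blocked=[]
Op 10: conn=28 S1=55 S2=44 S3=3 S4=13 blocked=[]
Op 11: conn=11 S1=55 S2=44 S3=3 S4=-4 blocked=[4]
Op 12: conn=4 S1=48 S2=44 S3=3 S4=-4 blocked=[4]

Answer: 4 48 44 3 -4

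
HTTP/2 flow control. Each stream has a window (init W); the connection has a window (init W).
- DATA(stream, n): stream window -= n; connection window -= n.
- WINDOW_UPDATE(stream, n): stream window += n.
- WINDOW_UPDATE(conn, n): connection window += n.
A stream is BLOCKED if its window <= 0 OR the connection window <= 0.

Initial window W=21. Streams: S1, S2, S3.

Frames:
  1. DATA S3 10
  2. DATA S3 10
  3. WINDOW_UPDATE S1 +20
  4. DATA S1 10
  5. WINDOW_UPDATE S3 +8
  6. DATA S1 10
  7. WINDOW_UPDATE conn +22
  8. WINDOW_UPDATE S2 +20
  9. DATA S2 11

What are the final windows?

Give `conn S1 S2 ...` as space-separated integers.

Answer: -8 21 30 9

Derivation:
Op 1: conn=11 S1=21 S2=21 S3=11 blocked=[]
Op 2: conn=1 S1=21 S2=21 S3=1 blocked=[]
Op 3: conn=1 S1=41 S2=21 S3=1 blocked=[]
Op 4: conn=-9 S1=31 S2=21 S3=1 blocked=[1, 2, 3]
Op 5: conn=-9 S1=31 S2=21 S3=9 blocked=[1, 2, 3]
Op 6: conn=-19 S1=21 S2=21 S3=9 blocked=[1, 2, 3]
Op 7: conn=3 S1=21 S2=21 S3=9 blocked=[]
Op 8: conn=3 S1=21 S2=41 S3=9 blocked=[]
Op 9: conn=-8 S1=21 S2=30 S3=9 blocked=[1, 2, 3]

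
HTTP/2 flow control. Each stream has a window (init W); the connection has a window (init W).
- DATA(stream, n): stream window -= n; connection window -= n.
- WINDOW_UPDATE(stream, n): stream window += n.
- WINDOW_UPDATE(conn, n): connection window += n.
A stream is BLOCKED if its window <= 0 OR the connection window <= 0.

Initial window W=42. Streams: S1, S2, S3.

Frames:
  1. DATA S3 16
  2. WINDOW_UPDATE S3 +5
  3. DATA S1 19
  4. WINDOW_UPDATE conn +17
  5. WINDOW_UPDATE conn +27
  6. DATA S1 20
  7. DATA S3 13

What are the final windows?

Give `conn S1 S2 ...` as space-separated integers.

Op 1: conn=26 S1=42 S2=42 S3=26 blocked=[]
Op 2: conn=26 S1=42 S2=42 S3=31 blocked=[]
Op 3: conn=7 S1=23 S2=42 S3=31 blocked=[]
Op 4: conn=24 S1=23 S2=42 S3=31 blocked=[]
Op 5: conn=51 S1=23 S2=42 S3=31 blocked=[]
Op 6: conn=31 S1=3 S2=42 S3=31 blocked=[]
Op 7: conn=18 S1=3 S2=42 S3=18 blocked=[]

Answer: 18 3 42 18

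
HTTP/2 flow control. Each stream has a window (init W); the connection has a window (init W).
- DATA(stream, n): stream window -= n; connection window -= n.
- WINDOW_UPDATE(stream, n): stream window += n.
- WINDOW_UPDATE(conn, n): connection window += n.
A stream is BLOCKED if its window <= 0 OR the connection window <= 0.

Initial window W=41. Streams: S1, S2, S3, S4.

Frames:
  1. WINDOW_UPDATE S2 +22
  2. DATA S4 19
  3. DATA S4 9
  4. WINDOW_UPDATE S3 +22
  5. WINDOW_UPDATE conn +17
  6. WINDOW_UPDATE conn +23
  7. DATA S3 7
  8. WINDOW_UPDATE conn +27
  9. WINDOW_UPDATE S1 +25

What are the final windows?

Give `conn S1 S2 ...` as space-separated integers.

Op 1: conn=41 S1=41 S2=63 S3=41 S4=41 blocked=[]
Op 2: conn=22 S1=41 S2=63 S3=41 S4=22 blocked=[]
Op 3: conn=13 S1=41 S2=63 S3=41 S4=13 blocked=[]
Op 4: conn=13 S1=41 S2=63 S3=63 S4=13 blocked=[]
Op 5: conn=30 S1=41 S2=63 S3=63 S4=13 blocked=[]
Op 6: conn=53 S1=41 S2=63 S3=63 S4=13 blocked=[]
Op 7: conn=46 S1=41 S2=63 S3=56 S4=13 blocked=[]
Op 8: conn=73 S1=41 S2=63 S3=56 S4=13 blocked=[]
Op 9: conn=73 S1=66 S2=63 S3=56 S4=13 blocked=[]

Answer: 73 66 63 56 13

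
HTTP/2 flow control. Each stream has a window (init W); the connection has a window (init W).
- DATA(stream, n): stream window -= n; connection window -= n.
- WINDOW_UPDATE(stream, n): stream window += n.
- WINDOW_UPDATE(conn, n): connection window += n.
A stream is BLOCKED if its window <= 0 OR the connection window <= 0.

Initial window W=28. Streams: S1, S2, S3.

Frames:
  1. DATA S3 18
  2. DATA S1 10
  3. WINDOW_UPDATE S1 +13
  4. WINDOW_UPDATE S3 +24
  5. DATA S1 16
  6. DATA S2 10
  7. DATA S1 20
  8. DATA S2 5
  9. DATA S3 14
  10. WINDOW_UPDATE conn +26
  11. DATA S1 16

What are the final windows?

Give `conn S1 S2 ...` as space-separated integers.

Op 1: conn=10 S1=28 S2=28 S3=10 blocked=[]
Op 2: conn=0 S1=18 S2=28 S3=10 blocked=[1, 2, 3]
Op 3: conn=0 S1=31 S2=28 S3=10 blocked=[1, 2, 3]
Op 4: conn=0 S1=31 S2=28 S3=34 blocked=[1, 2, 3]
Op 5: conn=-16 S1=15 S2=28 S3=34 blocked=[1, 2, 3]
Op 6: conn=-26 S1=15 S2=18 S3=34 blocked=[1, 2, 3]
Op 7: conn=-46 S1=-5 S2=18 S3=34 blocked=[1, 2, 3]
Op 8: conn=-51 S1=-5 S2=13 S3=34 blocked=[1, 2, 3]
Op 9: conn=-65 S1=-5 S2=13 S3=20 blocked=[1, 2, 3]
Op 10: conn=-39 S1=-5 S2=13 S3=20 blocked=[1, 2, 3]
Op 11: conn=-55 S1=-21 S2=13 S3=20 blocked=[1, 2, 3]

Answer: -55 -21 13 20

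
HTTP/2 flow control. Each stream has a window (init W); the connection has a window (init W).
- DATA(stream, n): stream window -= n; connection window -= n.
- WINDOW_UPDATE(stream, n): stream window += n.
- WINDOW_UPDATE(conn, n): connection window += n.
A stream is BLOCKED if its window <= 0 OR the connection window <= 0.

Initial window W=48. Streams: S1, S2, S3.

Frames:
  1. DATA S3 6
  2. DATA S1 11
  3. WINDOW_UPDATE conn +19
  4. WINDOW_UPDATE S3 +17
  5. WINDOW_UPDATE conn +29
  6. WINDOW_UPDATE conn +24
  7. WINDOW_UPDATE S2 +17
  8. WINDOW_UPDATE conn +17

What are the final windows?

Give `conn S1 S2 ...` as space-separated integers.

Op 1: conn=42 S1=48 S2=48 S3=42 blocked=[]
Op 2: conn=31 S1=37 S2=48 S3=42 blocked=[]
Op 3: conn=50 S1=37 S2=48 S3=42 blocked=[]
Op 4: conn=50 S1=37 S2=48 S3=59 blocked=[]
Op 5: conn=79 S1=37 S2=48 S3=59 blocked=[]
Op 6: conn=103 S1=37 S2=48 S3=59 blocked=[]
Op 7: conn=103 S1=37 S2=65 S3=59 blocked=[]
Op 8: conn=120 S1=37 S2=65 S3=59 blocked=[]

Answer: 120 37 65 59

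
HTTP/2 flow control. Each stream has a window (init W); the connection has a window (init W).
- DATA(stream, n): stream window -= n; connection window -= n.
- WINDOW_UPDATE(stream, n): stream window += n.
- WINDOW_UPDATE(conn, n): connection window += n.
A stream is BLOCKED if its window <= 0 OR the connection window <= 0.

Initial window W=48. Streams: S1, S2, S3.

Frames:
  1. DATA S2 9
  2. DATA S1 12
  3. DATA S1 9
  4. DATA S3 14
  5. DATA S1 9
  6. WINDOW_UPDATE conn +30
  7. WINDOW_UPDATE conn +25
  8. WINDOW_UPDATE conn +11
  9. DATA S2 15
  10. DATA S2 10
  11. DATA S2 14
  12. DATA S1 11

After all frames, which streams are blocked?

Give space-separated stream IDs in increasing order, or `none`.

Answer: S2

Derivation:
Op 1: conn=39 S1=48 S2=39 S3=48 blocked=[]
Op 2: conn=27 S1=36 S2=39 S3=48 blocked=[]
Op 3: conn=18 S1=27 S2=39 S3=48 blocked=[]
Op 4: conn=4 S1=27 S2=39 S3=34 blocked=[]
Op 5: conn=-5 S1=18 S2=39 S3=34 blocked=[1, 2, 3]
Op 6: conn=25 S1=18 S2=39 S3=34 blocked=[]
Op 7: conn=50 S1=18 S2=39 S3=34 blocked=[]
Op 8: conn=61 S1=18 S2=39 S3=34 blocked=[]
Op 9: conn=46 S1=18 S2=24 S3=34 blocked=[]
Op 10: conn=36 S1=18 S2=14 S3=34 blocked=[]
Op 11: conn=22 S1=18 S2=0 S3=34 blocked=[2]
Op 12: conn=11 S1=7 S2=0 S3=34 blocked=[2]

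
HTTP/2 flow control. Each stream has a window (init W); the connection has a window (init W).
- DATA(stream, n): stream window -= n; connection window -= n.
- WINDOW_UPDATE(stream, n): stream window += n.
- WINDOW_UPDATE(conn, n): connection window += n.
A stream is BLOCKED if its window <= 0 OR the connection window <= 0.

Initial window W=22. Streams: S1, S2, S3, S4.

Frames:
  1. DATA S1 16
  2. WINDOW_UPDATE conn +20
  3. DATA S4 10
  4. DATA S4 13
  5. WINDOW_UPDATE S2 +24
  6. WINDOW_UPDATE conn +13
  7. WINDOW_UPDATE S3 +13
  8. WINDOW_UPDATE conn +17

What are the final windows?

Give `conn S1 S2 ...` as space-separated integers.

Answer: 33 6 46 35 -1

Derivation:
Op 1: conn=6 S1=6 S2=22 S3=22 S4=22 blocked=[]
Op 2: conn=26 S1=6 S2=22 S3=22 S4=22 blocked=[]
Op 3: conn=16 S1=6 S2=22 S3=22 S4=12 blocked=[]
Op 4: conn=3 S1=6 S2=22 S3=22 S4=-1 blocked=[4]
Op 5: conn=3 S1=6 S2=46 S3=22 S4=-1 blocked=[4]
Op 6: conn=16 S1=6 S2=46 S3=22 S4=-1 blocked=[4]
Op 7: conn=16 S1=6 S2=46 S3=35 S4=-1 blocked=[4]
Op 8: conn=33 S1=6 S2=46 S3=35 S4=-1 blocked=[4]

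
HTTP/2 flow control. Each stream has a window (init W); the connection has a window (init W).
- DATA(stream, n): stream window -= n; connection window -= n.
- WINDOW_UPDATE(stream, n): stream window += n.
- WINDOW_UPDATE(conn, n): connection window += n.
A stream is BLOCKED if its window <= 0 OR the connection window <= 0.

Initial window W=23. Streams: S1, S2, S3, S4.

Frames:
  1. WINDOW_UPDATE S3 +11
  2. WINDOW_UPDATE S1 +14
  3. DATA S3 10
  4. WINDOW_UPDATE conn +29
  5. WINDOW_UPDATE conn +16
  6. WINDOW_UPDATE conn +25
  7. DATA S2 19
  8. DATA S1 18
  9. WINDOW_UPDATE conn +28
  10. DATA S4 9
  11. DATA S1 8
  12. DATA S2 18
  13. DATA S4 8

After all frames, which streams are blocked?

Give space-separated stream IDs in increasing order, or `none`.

Op 1: conn=23 S1=23 S2=23 S3=34 S4=23 blocked=[]
Op 2: conn=23 S1=37 S2=23 S3=34 S4=23 blocked=[]
Op 3: conn=13 S1=37 S2=23 S3=24 S4=23 blocked=[]
Op 4: conn=42 S1=37 S2=23 S3=24 S4=23 blocked=[]
Op 5: conn=58 S1=37 S2=23 S3=24 S4=23 blocked=[]
Op 6: conn=83 S1=37 S2=23 S3=24 S4=23 blocked=[]
Op 7: conn=64 S1=37 S2=4 S3=24 S4=23 blocked=[]
Op 8: conn=46 S1=19 S2=4 S3=24 S4=23 blocked=[]
Op 9: conn=74 S1=19 S2=4 S3=24 S4=23 blocked=[]
Op 10: conn=65 S1=19 S2=4 S3=24 S4=14 blocked=[]
Op 11: conn=57 S1=11 S2=4 S3=24 S4=14 blocked=[]
Op 12: conn=39 S1=11 S2=-14 S3=24 S4=14 blocked=[2]
Op 13: conn=31 S1=11 S2=-14 S3=24 S4=6 blocked=[2]

Answer: S2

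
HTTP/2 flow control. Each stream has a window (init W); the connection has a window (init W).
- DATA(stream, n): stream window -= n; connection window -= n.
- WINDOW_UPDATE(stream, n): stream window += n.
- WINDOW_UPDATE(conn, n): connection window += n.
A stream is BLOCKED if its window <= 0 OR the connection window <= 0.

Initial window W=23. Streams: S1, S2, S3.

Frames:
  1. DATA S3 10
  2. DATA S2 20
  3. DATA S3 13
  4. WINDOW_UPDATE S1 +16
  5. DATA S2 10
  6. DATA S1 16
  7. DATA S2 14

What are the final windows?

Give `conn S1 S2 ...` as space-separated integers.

Op 1: conn=13 S1=23 S2=23 S3=13 blocked=[]
Op 2: conn=-7 S1=23 S2=3 S3=13 blocked=[1, 2, 3]
Op 3: conn=-20 S1=23 S2=3 S3=0 blocked=[1, 2, 3]
Op 4: conn=-20 S1=39 S2=3 S3=0 blocked=[1, 2, 3]
Op 5: conn=-30 S1=39 S2=-7 S3=0 blocked=[1, 2, 3]
Op 6: conn=-46 S1=23 S2=-7 S3=0 blocked=[1, 2, 3]
Op 7: conn=-60 S1=23 S2=-21 S3=0 blocked=[1, 2, 3]

Answer: -60 23 -21 0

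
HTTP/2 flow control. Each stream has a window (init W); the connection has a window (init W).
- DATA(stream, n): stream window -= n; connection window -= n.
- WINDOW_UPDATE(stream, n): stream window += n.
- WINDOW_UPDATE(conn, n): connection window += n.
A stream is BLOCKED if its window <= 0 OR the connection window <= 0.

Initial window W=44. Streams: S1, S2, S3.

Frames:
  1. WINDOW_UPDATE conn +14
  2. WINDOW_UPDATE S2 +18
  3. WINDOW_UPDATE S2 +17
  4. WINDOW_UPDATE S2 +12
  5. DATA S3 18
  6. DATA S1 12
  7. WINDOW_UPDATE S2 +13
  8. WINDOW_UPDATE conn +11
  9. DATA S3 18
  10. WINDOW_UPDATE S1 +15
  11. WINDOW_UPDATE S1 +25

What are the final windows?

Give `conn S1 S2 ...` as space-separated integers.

Op 1: conn=58 S1=44 S2=44 S3=44 blocked=[]
Op 2: conn=58 S1=44 S2=62 S3=44 blocked=[]
Op 3: conn=58 S1=44 S2=79 S3=44 blocked=[]
Op 4: conn=58 S1=44 S2=91 S3=44 blocked=[]
Op 5: conn=40 S1=44 S2=91 S3=26 blocked=[]
Op 6: conn=28 S1=32 S2=91 S3=26 blocked=[]
Op 7: conn=28 S1=32 S2=104 S3=26 blocked=[]
Op 8: conn=39 S1=32 S2=104 S3=26 blocked=[]
Op 9: conn=21 S1=32 S2=104 S3=8 blocked=[]
Op 10: conn=21 S1=47 S2=104 S3=8 blocked=[]
Op 11: conn=21 S1=72 S2=104 S3=8 blocked=[]

Answer: 21 72 104 8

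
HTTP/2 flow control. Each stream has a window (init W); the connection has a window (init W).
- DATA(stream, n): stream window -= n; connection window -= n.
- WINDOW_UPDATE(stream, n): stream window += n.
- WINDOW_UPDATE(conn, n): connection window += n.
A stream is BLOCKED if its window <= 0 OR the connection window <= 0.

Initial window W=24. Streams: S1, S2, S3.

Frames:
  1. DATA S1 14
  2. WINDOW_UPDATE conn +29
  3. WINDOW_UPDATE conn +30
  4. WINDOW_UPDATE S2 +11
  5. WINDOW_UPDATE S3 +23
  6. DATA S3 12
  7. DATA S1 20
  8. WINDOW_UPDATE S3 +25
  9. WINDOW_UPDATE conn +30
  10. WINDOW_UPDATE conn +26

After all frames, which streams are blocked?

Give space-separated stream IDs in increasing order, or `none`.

Op 1: conn=10 S1=10 S2=24 S3=24 blocked=[]
Op 2: conn=39 S1=10 S2=24 S3=24 blocked=[]
Op 3: conn=69 S1=10 S2=24 S3=24 blocked=[]
Op 4: conn=69 S1=10 S2=35 S3=24 blocked=[]
Op 5: conn=69 S1=10 S2=35 S3=47 blocked=[]
Op 6: conn=57 S1=10 S2=35 S3=35 blocked=[]
Op 7: conn=37 S1=-10 S2=35 S3=35 blocked=[1]
Op 8: conn=37 S1=-10 S2=35 S3=60 blocked=[1]
Op 9: conn=67 S1=-10 S2=35 S3=60 blocked=[1]
Op 10: conn=93 S1=-10 S2=35 S3=60 blocked=[1]

Answer: S1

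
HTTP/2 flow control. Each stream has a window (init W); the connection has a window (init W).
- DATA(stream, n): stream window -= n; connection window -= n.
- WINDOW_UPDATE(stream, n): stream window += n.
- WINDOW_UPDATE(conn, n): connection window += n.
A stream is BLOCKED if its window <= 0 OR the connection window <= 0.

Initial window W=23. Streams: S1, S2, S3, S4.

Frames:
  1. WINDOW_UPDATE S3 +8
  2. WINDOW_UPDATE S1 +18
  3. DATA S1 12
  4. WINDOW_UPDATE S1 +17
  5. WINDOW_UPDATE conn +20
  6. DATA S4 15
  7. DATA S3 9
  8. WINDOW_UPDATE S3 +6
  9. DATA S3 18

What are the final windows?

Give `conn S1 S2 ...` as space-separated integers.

Answer: -11 46 23 10 8

Derivation:
Op 1: conn=23 S1=23 S2=23 S3=31 S4=23 blocked=[]
Op 2: conn=23 S1=41 S2=23 S3=31 S4=23 blocked=[]
Op 3: conn=11 S1=29 S2=23 S3=31 S4=23 blocked=[]
Op 4: conn=11 S1=46 S2=23 S3=31 S4=23 blocked=[]
Op 5: conn=31 S1=46 S2=23 S3=31 S4=23 blocked=[]
Op 6: conn=16 S1=46 S2=23 S3=31 S4=8 blocked=[]
Op 7: conn=7 S1=46 S2=23 S3=22 S4=8 blocked=[]
Op 8: conn=7 S1=46 S2=23 S3=28 S4=8 blocked=[]
Op 9: conn=-11 S1=46 S2=23 S3=10 S4=8 blocked=[1, 2, 3, 4]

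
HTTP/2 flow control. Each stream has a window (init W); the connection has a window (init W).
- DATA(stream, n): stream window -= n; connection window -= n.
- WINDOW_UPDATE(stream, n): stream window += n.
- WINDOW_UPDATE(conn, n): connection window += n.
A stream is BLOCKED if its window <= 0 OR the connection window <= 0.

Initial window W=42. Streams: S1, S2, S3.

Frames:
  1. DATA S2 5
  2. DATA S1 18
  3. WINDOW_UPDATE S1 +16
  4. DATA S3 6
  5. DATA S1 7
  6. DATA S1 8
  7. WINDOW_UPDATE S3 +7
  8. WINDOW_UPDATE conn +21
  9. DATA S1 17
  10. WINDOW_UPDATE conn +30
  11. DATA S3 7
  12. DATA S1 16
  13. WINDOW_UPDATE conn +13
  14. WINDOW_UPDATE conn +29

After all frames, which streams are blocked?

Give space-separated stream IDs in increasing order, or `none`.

Answer: S1

Derivation:
Op 1: conn=37 S1=42 S2=37 S3=42 blocked=[]
Op 2: conn=19 S1=24 S2=37 S3=42 blocked=[]
Op 3: conn=19 S1=40 S2=37 S3=42 blocked=[]
Op 4: conn=13 S1=40 S2=37 S3=36 blocked=[]
Op 5: conn=6 S1=33 S2=37 S3=36 blocked=[]
Op 6: conn=-2 S1=25 S2=37 S3=36 blocked=[1, 2, 3]
Op 7: conn=-2 S1=25 S2=37 S3=43 blocked=[1, 2, 3]
Op 8: conn=19 S1=25 S2=37 S3=43 blocked=[]
Op 9: conn=2 S1=8 S2=37 S3=43 blocked=[]
Op 10: conn=32 S1=8 S2=37 S3=43 blocked=[]
Op 11: conn=25 S1=8 S2=37 S3=36 blocked=[]
Op 12: conn=9 S1=-8 S2=37 S3=36 blocked=[1]
Op 13: conn=22 S1=-8 S2=37 S3=36 blocked=[1]
Op 14: conn=51 S1=-8 S2=37 S3=36 blocked=[1]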